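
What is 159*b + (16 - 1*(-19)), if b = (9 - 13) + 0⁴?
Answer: -601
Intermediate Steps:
b = -4 (b = -4 + 0 = -4)
159*b + (16 - 1*(-19)) = 159*(-4) + (16 - 1*(-19)) = -636 + (16 + 19) = -636 + 35 = -601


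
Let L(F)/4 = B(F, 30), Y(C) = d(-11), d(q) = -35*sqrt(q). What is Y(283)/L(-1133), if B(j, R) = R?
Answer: -7*I*sqrt(11)/24 ≈ -0.96735*I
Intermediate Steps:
Y(C) = -35*I*sqrt(11)
L(F) = 120 (L(F) = 4*30 = 120)
Y(283)/L(-1133) = -35*I*sqrt(11)/120 = -35*I*sqrt(11)*(1/120) = -7*I*sqrt(11)/24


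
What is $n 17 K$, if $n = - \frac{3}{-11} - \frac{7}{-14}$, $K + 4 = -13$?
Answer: $- \frac{4913}{22} \approx -223.32$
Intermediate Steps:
$K = -17$ ($K = -4 - 13 = -17$)
$n = \frac{17}{22}$ ($n = \left(-3\right) \left(- \frac{1}{11}\right) - - \frac{1}{2} = \frac{3}{11} + \frac{1}{2} = \frac{17}{22} \approx 0.77273$)
$n 17 K = \frac{17}{22} \cdot 17 \left(-17\right) = \frac{289}{22} \left(-17\right) = - \frac{4913}{22}$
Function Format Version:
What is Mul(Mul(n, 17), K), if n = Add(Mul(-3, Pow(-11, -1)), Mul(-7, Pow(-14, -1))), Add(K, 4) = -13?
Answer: Rational(-4913, 22) ≈ -223.32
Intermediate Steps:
K = -17 (K = Add(-4, -13) = -17)
n = Rational(17, 22) (n = Add(Mul(-3, Rational(-1, 11)), Mul(-7, Rational(-1, 14))) = Add(Rational(3, 11), Rational(1, 2)) = Rational(17, 22) ≈ 0.77273)
Mul(Mul(n, 17), K) = Mul(Mul(Rational(17, 22), 17), -17) = Mul(Rational(289, 22), -17) = Rational(-4913, 22)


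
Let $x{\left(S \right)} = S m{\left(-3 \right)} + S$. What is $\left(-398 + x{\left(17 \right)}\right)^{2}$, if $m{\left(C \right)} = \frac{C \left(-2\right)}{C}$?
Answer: $172225$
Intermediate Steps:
$m{\left(C \right)} = -2$ ($m{\left(C \right)} = \frac{\left(-2\right) C}{C} = -2$)
$x{\left(S \right)} = - S$ ($x{\left(S \right)} = S \left(-2\right) + S = - 2 S + S = - S$)
$\left(-398 + x{\left(17 \right)}\right)^{2} = \left(-398 - 17\right)^{2} = \left(-415\right)^{2} = 172225$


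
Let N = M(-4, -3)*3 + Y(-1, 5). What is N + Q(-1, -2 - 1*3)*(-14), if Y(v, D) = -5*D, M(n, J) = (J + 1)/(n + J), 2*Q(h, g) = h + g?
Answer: 125/7 ≈ 17.857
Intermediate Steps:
Q(h, g) = g/2 + h/2 (Q(h, g) = (h + g)/2 = (g + h)/2 = g/2 + h/2)
M(n, J) = (1 + J)/(J + n)
N = -169/7 (N = ((1 - 3)/(-3 - 4))*3 - 5*5 = (-2/(-7))*3 - 25 = -⅐*(-2)*3 - 25 = (2/7)*3 - 25 = 6/7 - 25 = -169/7 ≈ -24.143)
N + Q(-1, -2 - 1*3)*(-14) = -169/7 + ((-2 - 1*3)/2 + (½)*(-1))*(-14) = -169/7 + ((-2 - 3)/2 - ½)*(-14) = -169/7 + ((½)*(-5) - ½)*(-14) = -169/7 + (-5/2 - ½)*(-14) = -169/7 - 3*(-14) = -169/7 + 42 = 125/7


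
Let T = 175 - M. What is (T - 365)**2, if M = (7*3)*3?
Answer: 64009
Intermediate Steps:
M = 63 (M = 21*3 = 63)
T = 112 (T = 175 - 1*63 = 175 - 63 = 112)
(T - 365)**2 = (112 - 365)**2 = (-253)**2 = 64009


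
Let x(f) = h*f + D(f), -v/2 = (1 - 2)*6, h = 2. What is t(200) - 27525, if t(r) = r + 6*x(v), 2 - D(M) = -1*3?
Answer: -27151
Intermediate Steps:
D(M) = 5 (D(M) = 2 - (-1)*3 = 2 - 1*(-3) = 2 + 3 = 5)
v = 12 (v = -2*(1 - 2)*6 = -(-2)*6 = -2*(-6) = 12)
x(f) = 5 + 2*f (x(f) = 2*f + 5 = 5 + 2*f)
t(r) = 174 + r (t(r) = r + 6*(5 + 2*12) = r + 6*(5 + 24) = r + 6*29 = r + 174 = 174 + r)
t(200) - 27525 = (174 + 200) - 27525 = 374 - 27525 = -27151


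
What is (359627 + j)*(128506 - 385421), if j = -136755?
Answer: -57259159880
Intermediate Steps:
(359627 + j)*(128506 - 385421) = (359627 - 136755)*(128506 - 385421) = 222872*(-256915) = -57259159880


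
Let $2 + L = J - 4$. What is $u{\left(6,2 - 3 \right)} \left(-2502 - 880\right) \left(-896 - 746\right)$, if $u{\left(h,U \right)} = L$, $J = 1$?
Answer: $-27766220$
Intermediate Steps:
$L = -5$ ($L = -2 + \left(1 - 4\right) = -2 - 3 = -5$)
$u{\left(h,U \right)} = -5$
$u{\left(6,2 - 3 \right)} \left(-2502 - 880\right) \left(-896 - 746\right) = - 5 \left(-2502 - 880\right) \left(-896 - 746\right) = - 5 \left(\left(-3382\right) \left(-1642\right)\right) = \left(-5\right) 5553244 = -27766220$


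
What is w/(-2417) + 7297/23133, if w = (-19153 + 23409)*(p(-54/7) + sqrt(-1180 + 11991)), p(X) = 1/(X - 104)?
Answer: 7240597127/21861772251 - 4256*sqrt(10811)/2417 ≈ -182.76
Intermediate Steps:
p(X) = 1/(-104 + X)
w = -14896/391 + 4256*sqrt(10811) (w = (-19153 + 23409)*(1/(-104 - 54/7) + sqrt(-1180 + 11991)) = 4256*(1/(-104 - 54*1/7) + sqrt(10811)) = 4256*(1/(-104 - 54/7) + sqrt(10811)) = 4256*(1/(-782/7) + sqrt(10811)) = 4256*(-7/782 + sqrt(10811)) = -14896/391 + 4256*sqrt(10811) ≈ 4.4248e+5)
w/(-2417) + 7297/23133 = (-14896/391 + 4256*sqrt(10811))/(-2417) + 7297/23133 = (-14896/391 + 4256*sqrt(10811))*(-1/2417) + 7297*(1/23133) = (14896/945047 - 4256*sqrt(10811)/2417) + 7297/23133 = 7240597127/21861772251 - 4256*sqrt(10811)/2417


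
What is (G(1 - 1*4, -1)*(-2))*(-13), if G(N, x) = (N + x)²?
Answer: 416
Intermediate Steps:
(G(1 - 1*4, -1)*(-2))*(-13) = (((1 - 1*4) - 1)²*(-2))*(-13) = (((1 - 4) - 1)²*(-2))*(-13) = ((-3 - 1)²*(-2))*(-13) = ((-4)²*(-2))*(-13) = (16*(-2))*(-13) = -32*(-13) = 416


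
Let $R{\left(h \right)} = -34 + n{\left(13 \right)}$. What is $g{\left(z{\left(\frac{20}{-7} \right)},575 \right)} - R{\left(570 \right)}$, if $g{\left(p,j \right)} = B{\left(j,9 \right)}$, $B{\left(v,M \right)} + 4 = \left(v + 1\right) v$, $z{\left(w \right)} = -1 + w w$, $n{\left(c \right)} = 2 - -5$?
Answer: $331223$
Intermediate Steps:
$n{\left(c \right)} = 7$ ($n{\left(c \right)} = 2 + 5 = 7$)
$R{\left(h \right)} = -27$ ($R{\left(h \right)} = -34 + 7 = -27$)
$z{\left(w \right)} = -1 + w^{2}$
$B{\left(v,M \right)} = -4 + v \left(1 + v\right)$ ($B{\left(v,M \right)} = -4 + \left(v + 1\right) v = -4 + \left(1 + v\right) v = -4 + v \left(1 + v\right)$)
$g{\left(p,j \right)} = -4 + j + j^{2}$
$g{\left(z{\left(\frac{20}{-7} \right)},575 \right)} - R{\left(570 \right)} = \left(-4 + 575 + 575^{2}\right) - -27 = \left(-4 + 575 + 330625\right) + 27 = 331196 + 27 = 331223$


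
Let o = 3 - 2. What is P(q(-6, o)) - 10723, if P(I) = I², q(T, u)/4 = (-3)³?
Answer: 941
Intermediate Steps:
o = 1
q(T, u) = -108 (q(T, u) = 4*(-3)³ = 4*(-27) = -108)
P(q(-6, o)) - 10723 = (-108)² - 10723 = 11664 - 10723 = 941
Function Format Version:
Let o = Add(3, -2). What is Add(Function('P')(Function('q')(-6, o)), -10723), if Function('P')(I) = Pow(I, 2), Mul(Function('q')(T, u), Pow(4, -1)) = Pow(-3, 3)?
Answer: 941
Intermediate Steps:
o = 1
Function('q')(T, u) = -108 (Function('q')(T, u) = Mul(4, Pow(-3, 3)) = Mul(4, -27) = -108)
Add(Function('P')(Function('q')(-6, o)), -10723) = Add(Pow(-108, 2), -10723) = Add(11664, -10723) = 941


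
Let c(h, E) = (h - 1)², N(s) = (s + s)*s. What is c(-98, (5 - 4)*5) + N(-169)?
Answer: 66923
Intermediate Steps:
N(s) = 2*s² (N(s) = (2*s)*s = 2*s²)
c(h, E) = (-1 + h)²
c(-98, (5 - 4)*5) + N(-169) = (-1 - 98)² + 2*(-169)² = (-99)² + 2*28561 = 9801 + 57122 = 66923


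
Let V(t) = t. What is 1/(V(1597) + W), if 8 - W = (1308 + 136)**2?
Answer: -1/2083531 ≈ -4.7995e-7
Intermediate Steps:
W = -2085128 (W = 8 - (1308 + 136)**2 = 8 - 1*1444**2 = 8 - 1*2085136 = 8 - 2085136 = -2085128)
1/(V(1597) + W) = 1/(1597 - 2085128) = 1/(-2083531) = -1/2083531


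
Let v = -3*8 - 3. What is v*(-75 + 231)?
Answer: -4212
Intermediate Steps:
v = -27 (v = -24 - 3 = -27)
v*(-75 + 231) = -27*(-75 + 231) = -27*156 = -4212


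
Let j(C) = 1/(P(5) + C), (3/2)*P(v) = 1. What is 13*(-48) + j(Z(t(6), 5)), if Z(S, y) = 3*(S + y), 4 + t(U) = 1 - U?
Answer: -21219/34 ≈ -624.09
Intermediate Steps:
P(v) = ⅔ (P(v) = (⅔)*1 = ⅔)
t(U) = -3 - U (t(U) = -4 + (1 - U) = -3 - U)
Z(S, y) = 3*S + 3*y
j(C) = 1/(⅔ + C)
13*(-48) + j(Z(t(6), 5)) = 13*(-48) + 3/(2 + 3*(3*(-3 - 1*6) + 3*5)) = -624 + 3/(2 + 3*(3*(-3 - 6) + 15)) = -624 + 3/(2 + 3*(3*(-9) + 15)) = -624 + 3/(2 + 3*(-27 + 15)) = -624 + 3/(2 + 3*(-12)) = -624 + 3/(2 - 36) = -624 + 3/(-34) = -624 + 3*(-1/34) = -624 - 3/34 = -21219/34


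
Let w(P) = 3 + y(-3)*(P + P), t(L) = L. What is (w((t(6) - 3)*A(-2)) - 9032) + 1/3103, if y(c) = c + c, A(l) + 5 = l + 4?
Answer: -27681862/3103 ≈ -8921.0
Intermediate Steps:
A(l) = -1 + l (A(l) = -5 + (l + 4) = -5 + (4 + l) = -1 + l)
y(c) = 2*c
w(P) = 3 - 12*P (w(P) = 3 + (2*(-3))*(P + P) = 3 - 12*P)
(w((t(6) - 3)*A(-2)) - 9032) + 1/3103 = ((3 - 12*(6 - 3)*(-1 - 2)) - 9032) + 1/3103 = ((3 - 36*(-3)) - 9032) + 1/3103 = ((3 - 12*(-9)) - 9032) + 1/3103 = ((3 + 108) - 9032) + 1/3103 = (111 - 9032) + 1/3103 = -8921 + 1/3103 = -27681862/3103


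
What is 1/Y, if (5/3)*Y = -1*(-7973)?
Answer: 5/23919 ≈ 0.00020904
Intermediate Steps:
Y = 23919/5 (Y = 3*(-1*(-7973))/5 = (3/5)*7973 = 23919/5 ≈ 4783.8)
1/Y = 1/(23919/5) = 5/23919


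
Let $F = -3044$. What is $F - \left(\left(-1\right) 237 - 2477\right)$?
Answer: $-330$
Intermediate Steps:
$F - \left(\left(-1\right) 237 - 2477\right) = -3044 - \left(\left(-1\right) 237 - 2477\right) = -3044 - \left(-237 - 2477\right) = -3044 - -2714 = -3044 + 2714 = -330$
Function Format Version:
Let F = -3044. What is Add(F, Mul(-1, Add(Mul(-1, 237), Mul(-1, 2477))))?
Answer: -330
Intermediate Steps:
Add(F, Mul(-1, Add(Mul(-1, 237), Mul(-1, 2477)))) = Add(-3044, Mul(-1, Add(Mul(-1, 237), Mul(-1, 2477)))) = Add(-3044, Mul(-1, Add(-237, -2477))) = Add(-3044, Mul(-1, -2714)) = Add(-3044, 2714) = -330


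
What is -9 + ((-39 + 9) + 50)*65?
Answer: 1291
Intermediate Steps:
-9 + ((-39 + 9) + 50)*65 = -9 + (-30 + 50)*65 = -9 + 20*65 = -9 + 1300 = 1291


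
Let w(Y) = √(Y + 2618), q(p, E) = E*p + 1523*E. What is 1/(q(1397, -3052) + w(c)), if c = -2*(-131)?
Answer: -55699/496380576142 - 3*√5/9927611522840 ≈ -1.1221e-7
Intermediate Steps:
q(p, E) = 1523*E + E*p
c = 262
w(Y) = √(2618 + Y)
1/(q(1397, -3052) + w(c)) = 1/(-3052*(1523 + 1397) + √(2618 + 262)) = 1/(-3052*2920 + √2880) = 1/(-8911840 + 24*√5)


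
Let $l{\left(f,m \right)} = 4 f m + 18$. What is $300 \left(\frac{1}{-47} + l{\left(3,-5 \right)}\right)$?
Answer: $- \frac{592500}{47} \approx -12606.0$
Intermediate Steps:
$l{\left(f,m \right)} = 18 + 4 f m$ ($l{\left(f,m \right)} = 4 f m + 18 = 18 + 4 f m$)
$300 \left(\frac{1}{-47} + l{\left(3,-5 \right)}\right) = 300 \left(\frac{1}{-47} + \left(18 + 4 \cdot 3 \left(-5\right)\right)\right) = 300 \left(- \frac{1}{47} + \left(18 - 60\right)\right) = 300 \left(- \frac{1}{47} - 42\right) = 300 \left(- \frac{1975}{47}\right) = - \frac{592500}{47}$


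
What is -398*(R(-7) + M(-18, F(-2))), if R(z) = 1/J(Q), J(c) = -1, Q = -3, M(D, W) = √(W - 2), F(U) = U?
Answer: 398 - 796*I ≈ 398.0 - 796.0*I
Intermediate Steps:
M(D, W) = √(-2 + W)
R(z) = -1 (R(z) = 1/(-1) = -1)
-398*(R(-7) + M(-18, F(-2))) = -398*(-1 + √(-2 - 2)) = -398*(-1 + √(-4)) = -398*(-1 + 2*I) = 398 - 796*I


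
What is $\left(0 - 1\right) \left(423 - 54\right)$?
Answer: $-369$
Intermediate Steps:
$\left(0 - 1\right) \left(423 - 54\right) = \left(0 - 1\right) 369 = \left(-1\right) 369 = -369$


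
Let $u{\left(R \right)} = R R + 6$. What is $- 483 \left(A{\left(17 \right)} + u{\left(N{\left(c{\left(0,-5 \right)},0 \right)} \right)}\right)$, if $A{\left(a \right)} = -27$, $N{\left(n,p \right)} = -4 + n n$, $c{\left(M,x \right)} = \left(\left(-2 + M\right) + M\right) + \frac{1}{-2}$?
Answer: $\frac{123165}{16} \approx 7697.8$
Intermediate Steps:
$c{\left(M,x \right)} = - \frac{5}{2} + 2 M$ ($c{\left(M,x \right)} = \left(-2 + 2 M\right) - \frac{1}{2} = - \frac{5}{2} + 2 M$)
$N{\left(n,p \right)} = -4 + n^{2}$
$u{\left(R \right)} = 6 + R^{2}$ ($u{\left(R \right)} = R^{2} + 6 = 6 + R^{2}$)
$- 483 \left(A{\left(17 \right)} + u{\left(N{\left(c{\left(0,-5 \right)},0 \right)} \right)}\right) = - 483 \left(-27 + \left(6 + \left(-4 + \left(- \frac{5}{2} + 2 \cdot 0\right)^{2}\right)^{2}\right)\right) = - 483 \left(-27 + \left(6 + \left(-4 + \left(- \frac{5}{2} + 0\right)^{2}\right)^{2}\right)\right) = - 483 \left(-27 + \left(6 + \left(-4 + \left(- \frac{5}{2}\right)^{2}\right)^{2}\right)\right) = - 483 \left(-27 + \left(6 + \left(-4 + \frac{25}{4}\right)^{2}\right)\right) = - 483 \left(-27 + \left(6 + \left(\frac{9}{4}\right)^{2}\right)\right) = - 483 \left(-27 + \left(6 + \frac{81}{16}\right)\right) = - 483 \left(-27 + \frac{177}{16}\right) = \left(-483\right) \left(- \frac{255}{16}\right) = \frac{123165}{16}$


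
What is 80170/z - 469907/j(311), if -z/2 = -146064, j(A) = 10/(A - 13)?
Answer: -10226837710727/730320 ≈ -1.4003e+7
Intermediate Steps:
j(A) = 10/(-13 + A)
z = 292128 (z = -2*(-146064) = 292128)
80170/z - 469907/j(311) = 80170/292128 - 469907/(10/(-13 + 311)) = 80170*(1/292128) - 469907/(10/298) = 40085/146064 - 469907/(10*(1/298)) = 40085/146064 - 469907/5/149 = 40085/146064 - 469907*149/5 = 40085/146064 - 70016143/5 = -10226837710727/730320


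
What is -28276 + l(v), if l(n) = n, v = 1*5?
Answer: -28271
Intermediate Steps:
v = 5
-28276 + l(v) = -28276 + 5 = -28271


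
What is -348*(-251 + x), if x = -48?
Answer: 104052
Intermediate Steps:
-348*(-251 + x) = -348*(-251 - 48) = -348*(-299) = 104052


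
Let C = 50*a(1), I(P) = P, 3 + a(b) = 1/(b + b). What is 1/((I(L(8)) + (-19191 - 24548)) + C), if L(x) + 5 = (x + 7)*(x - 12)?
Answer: -1/43929 ≈ -2.2764e-5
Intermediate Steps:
a(b) = -3 + 1/(2*b) (a(b) = -3 + 1/(b + b) = -3 + 1/(2*b))
L(x) = -5 + (-12 + x)*(7 + x) (L(x) = -5 + (x + 7)*(x - 12) = -5 + (7 + x)*(-12 + x) = -5 + (-12 + x)*(7 + x))
C = -125 (C = 50*(-3 + (1/2)/1) = 50*(-3 + (1/2)*1) = 50*(-3 + 1/2) = 50*(-5/2) = -125)
1/((I(L(8)) + (-19191 - 24548)) + C) = 1/(((-89 + 8**2 - 5*8) + (-19191 - 24548)) - 125) = 1/(((-89 + 64 - 40) - 43739) - 125) = 1/((-65 - 43739) - 125) = 1/(-43804 - 125) = 1/(-43929) = -1/43929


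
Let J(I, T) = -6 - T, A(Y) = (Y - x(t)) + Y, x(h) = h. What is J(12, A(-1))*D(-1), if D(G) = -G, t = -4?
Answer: -8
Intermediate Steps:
A(Y) = 4 + 2*Y (A(Y) = (Y - 1*(-4)) + Y = (Y + 4) + Y = (4 + Y) + Y = 4 + 2*Y)
J(12, A(-1))*D(-1) = (-6 - (4 + 2*(-1)))*(-1*(-1)) = (-6 - (4 - 2))*1 = (-6 - 1*2)*1 = (-6 - 2)*1 = -8*1 = -8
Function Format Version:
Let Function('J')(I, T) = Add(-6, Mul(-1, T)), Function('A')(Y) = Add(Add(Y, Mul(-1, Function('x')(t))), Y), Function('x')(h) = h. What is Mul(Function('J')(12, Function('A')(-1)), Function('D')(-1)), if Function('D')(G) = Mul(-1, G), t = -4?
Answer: -8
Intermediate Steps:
Function('A')(Y) = Add(4, Mul(2, Y)) (Function('A')(Y) = Add(Add(Y, Mul(-1, -4)), Y) = Add(Add(Y, 4), Y) = Add(Add(4, Y), Y) = Add(4, Mul(2, Y)))
Mul(Function('J')(12, Function('A')(-1)), Function('D')(-1)) = Mul(Add(-6, Mul(-1, Add(4, Mul(2, -1)))), Mul(-1, -1)) = Mul(Add(-6, Mul(-1, Add(4, -2))), 1) = Mul(Add(-6, Mul(-1, 2)), 1) = Mul(Add(-6, -2), 1) = Mul(-8, 1) = -8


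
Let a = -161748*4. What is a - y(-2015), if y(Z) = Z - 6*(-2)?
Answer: -644989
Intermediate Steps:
y(Z) = 12 + Z (y(Z) = Z + 12 = 12 + Z)
a = -646992
a - y(-2015) = -646992 - (12 - 2015) = -646992 - 1*(-2003) = -646992 + 2003 = -644989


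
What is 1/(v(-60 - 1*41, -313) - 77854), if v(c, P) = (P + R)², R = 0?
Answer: 1/20115 ≈ 4.9714e-5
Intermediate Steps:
v(c, P) = P² (v(c, P) = (P + 0)² = P²)
1/(v(-60 - 1*41, -313) - 77854) = 1/((-313)² - 77854) = 1/(97969 - 77854) = 1/20115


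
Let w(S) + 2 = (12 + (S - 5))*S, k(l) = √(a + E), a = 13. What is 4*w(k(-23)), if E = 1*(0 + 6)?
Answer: 68 + 28*√19 ≈ 190.05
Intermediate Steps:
E = 6 (E = 1*6 = 6)
k(l) = √19 (k(l) = √(13 + 6) = √19)
w(S) = -2 + S*(7 + S) (w(S) = -2 + (12 + (S - 5))*S = -2 + (12 + (-5 + S))*S = -2 + (7 + S)*S = -2 + S*(7 + S))
4*w(k(-23)) = 4*(-2 + (√19)² + 7*√19) = 4*(-2 + 19 + 7*√19) = 4*(17 + 7*√19) = 68 + 28*√19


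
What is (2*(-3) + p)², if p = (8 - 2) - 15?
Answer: 225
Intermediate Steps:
p = -9 (p = 6 - 15 = -9)
(2*(-3) + p)² = (2*(-3) - 9)² = (-6 - 9)² = (-15)² = 225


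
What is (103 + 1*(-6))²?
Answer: 9409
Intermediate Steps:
(103 + 1*(-6))² = (103 - 6)² = 97² = 9409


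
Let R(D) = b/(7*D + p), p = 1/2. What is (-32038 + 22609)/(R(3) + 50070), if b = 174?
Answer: -135149/717786 ≈ -0.18829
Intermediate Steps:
p = 1/2 (p = 1*(1/2) = 1/2 ≈ 0.50000)
R(D) = 174/(1/2 + 7*D) (R(D) = 174/(7*D + 1/2) = 174/(1/2 + 7*D))
(-32038 + 22609)/(R(3) + 50070) = (-32038 + 22609)/(348/(1 + 14*3) + 50070) = -9429/(348/(1 + 42) + 50070) = -9429/(348/43 + 50070) = -9429/2153358/43 = -9429*43/2153358 = -135149/717786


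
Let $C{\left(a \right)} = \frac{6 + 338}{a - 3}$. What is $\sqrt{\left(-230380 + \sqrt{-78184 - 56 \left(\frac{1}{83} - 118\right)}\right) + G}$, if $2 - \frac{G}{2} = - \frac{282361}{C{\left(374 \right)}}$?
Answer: $\frac{\sqrt{19293637459793 + 44198496 i \sqrt{95118}}}{7138} \approx 615.36 + 0.21738 i$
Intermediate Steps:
$C{\left(a \right)} = \frac{344}{-3 + a}$
$G = \frac{104756619}{172}$ ($G = 4 - 2 \left(- \frac{282361}{344 \frac{1}{-3 + 374}}\right) = 4 - 2 \left(- \frac{282361}{344 \cdot \frac{1}{371}}\right) = 4 - 2 \left(- \frac{282361}{\frac{344}{371}}\right) = 4 - 2 \left(\left(-282361\right) \frac{371}{344}\right) = 4 - - \frac{104755931}{172} = 4 + \frac{104755931}{172} = \frac{104756619}{172} \approx 6.0905 \cdot 10^{5}$)
$\sqrt{\left(-230380 + \sqrt{-78184 - 56 \left(\frac{1}{83} - 118\right)}\right) + G} = \sqrt{\left(-230380 + \sqrt{-78184 - 56 \left(\frac{1}{83} - 118\right)}\right) + \frac{104756619}{172}} = \sqrt{\left(-230380 + \sqrt{-78184 - - \frac{548408}{83}}\right) + \frac{104756619}{172}} = \sqrt{\left(-230380 + \sqrt{-78184 + \frac{548408}{83}}\right) + \frac{104756619}{172}} = \sqrt{\left(-230380 + \sqrt{- \frac{5940864}{83}}\right) + \frac{104756619}{172}} = \sqrt{\left(-230380 + \frac{72 i \sqrt{95118}}{83}\right) + \frac{104756619}{172}} = \sqrt{\frac{65131259}{172} + \frac{72 i \sqrt{95118}}{83}}$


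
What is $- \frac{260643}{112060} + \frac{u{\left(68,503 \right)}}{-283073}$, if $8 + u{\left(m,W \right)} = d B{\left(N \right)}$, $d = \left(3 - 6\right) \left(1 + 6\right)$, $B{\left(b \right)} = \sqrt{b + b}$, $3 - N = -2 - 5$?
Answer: $- \frac{73780099459}{31721160380} + \frac{6 \sqrt{5}}{40439} \approx -2.3256$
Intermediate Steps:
$N = 10$ ($N = 3 - \left(-2 - 5\right) = 3 - -7 = 3 + 7 = 10$)
$B{\left(b \right)} = \sqrt{2} \sqrt{b}$ ($B{\left(b \right)} = \sqrt{2 b} = \sqrt{2} \sqrt{b}$)
$d = -21$ ($d = \left(-3\right) 7 = -21$)
$u{\left(m,W \right)} = -8 - 42 \sqrt{5}$ ($u{\left(m,W \right)} = -8 - 21 \sqrt{2} \sqrt{10} = -8 - 21 \cdot 2 \sqrt{5} = -8 - 42 \sqrt{5}$)
$- \frac{260643}{112060} + \frac{u{\left(68,503 \right)}}{-283073} = - \frac{260643}{112060} + \frac{-8 - 42 \sqrt{5}}{-283073} = \left(-260643\right) \frac{1}{112060} + \left(-8 - 42 \sqrt{5}\right) \left(- \frac{1}{283073}\right) = - \frac{260643}{112060} + \left(\frac{8}{283073} + \frac{6 \sqrt{5}}{40439}\right) = - \frac{73780099459}{31721160380} + \frac{6 \sqrt{5}}{40439}$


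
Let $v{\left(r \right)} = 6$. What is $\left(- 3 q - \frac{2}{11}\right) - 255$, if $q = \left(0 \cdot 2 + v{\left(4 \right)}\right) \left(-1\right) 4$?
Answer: $- \frac{2015}{11} \approx -183.18$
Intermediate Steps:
$q = -24$ ($q = \left(0 \cdot 2 + 6\right) \left(-1\right) 4 = \left(0 + 6\right) \left(-1\right) 4 = 6 \left(-1\right) 4 = \left(-6\right) 4 = -24$)
$\left(- 3 q - \frac{2}{11}\right) - 255 = \left(\left(-3\right) \left(-24\right) - \frac{2}{11}\right) - 255 = \left(72 - \frac{2}{11}\right) - 255 = \frac{790}{11} - 255 = - \frac{2015}{11}$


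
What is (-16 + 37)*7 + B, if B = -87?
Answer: 60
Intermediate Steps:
(-16 + 37)*7 + B = (-16 + 37)*7 - 87 = 21*7 - 87 = 147 - 87 = 60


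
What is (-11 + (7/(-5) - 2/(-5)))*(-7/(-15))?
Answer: -28/5 ≈ -5.6000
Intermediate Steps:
(-11 + (7/(-5) - 2/(-5)))*(-7/(-15)) = (-11 + (7*(-1/5) - 2*(-1/5)))*(-7*(-1/15)) = (-11 + (-7/5 + 2/5))*(7/15) = (-11 - 1)*(7/15) = -12*7/15 = -28/5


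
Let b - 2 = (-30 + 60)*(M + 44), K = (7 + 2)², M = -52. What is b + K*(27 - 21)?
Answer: 248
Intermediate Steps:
K = 81 (K = 9² = 81)
b = -238 (b = 2 + (-30 + 60)*(-52 + 44) = 2 + 30*(-8) = 2 - 240 = -238)
b + K*(27 - 21) = -238 + 81*(27 - 21) = -238 + 81*6 = -238 + 486 = 248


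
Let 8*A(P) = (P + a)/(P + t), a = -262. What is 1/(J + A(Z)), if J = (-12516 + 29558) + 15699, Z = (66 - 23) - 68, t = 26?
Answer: 8/261641 ≈ 3.0576e-5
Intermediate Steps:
Z = -25 (Z = 43 - 68 = -25)
J = 32741 (J = 17042 + 15699 = 32741)
A(P) = (-262 + P)/(8*(26 + P)) (A(P) = ((P - 262)/(P + 26))/8 = ((-262 + P)/(26 + P))/8 = (-262 + P)/(8*(26 + P)))
1/(J + A(Z)) = 1/(32741 + (-262 - 25)/(8*(26 - 25))) = 1/(32741 + (1/8)*(-287)/1) = 1/(32741 + (1/8)*1*(-287)) = 1/(32741 - 287/8) = 1/(261641/8) = 8/261641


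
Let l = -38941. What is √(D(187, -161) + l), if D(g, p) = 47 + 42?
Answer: 2*I*√9713 ≈ 197.11*I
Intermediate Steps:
D(g, p) = 89
√(D(187, -161) + l) = √(89 - 38941) = √(-38852) = 2*I*√9713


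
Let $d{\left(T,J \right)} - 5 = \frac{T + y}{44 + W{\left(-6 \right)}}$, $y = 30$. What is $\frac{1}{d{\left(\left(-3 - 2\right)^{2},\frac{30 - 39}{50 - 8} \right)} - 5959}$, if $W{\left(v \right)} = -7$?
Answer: $- \frac{37}{220243} \approx -0.000168$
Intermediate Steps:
$d{\left(T,J \right)} = \frac{215}{37} + \frac{T}{37}$ ($d{\left(T,J \right)} = 5 + \frac{T + 30}{44 - 7} = 5 + \frac{30 + T}{37} = 5 + \left(30 + T\right) \frac{1}{37} = 5 + \left(\frac{30}{37} + \frac{T}{37}\right) = \frac{215}{37} + \frac{T}{37}$)
$\frac{1}{d{\left(\left(-3 - 2\right)^{2},\frac{30 - 39}{50 - 8} \right)} - 5959} = \frac{1}{\left(\frac{215}{37} + \frac{\left(-3 - 2\right)^{2}}{37}\right) - 5959} = \frac{1}{\left(\frac{215}{37} + \frac{\left(-5\right)^{2}}{37}\right) - 5959} = \frac{1}{\left(\frac{215}{37} + \frac{1}{37} \cdot 25\right) - 5959} = \frac{1}{\left(\frac{215}{37} + \frac{25}{37}\right) - 5959} = \frac{1}{\frac{240}{37} - 5959} = \frac{1}{- \frac{220243}{37}} = - \frac{37}{220243}$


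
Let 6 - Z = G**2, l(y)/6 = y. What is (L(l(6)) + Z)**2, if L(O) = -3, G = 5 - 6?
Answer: 4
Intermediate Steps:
G = -1
l(y) = 6*y
Z = 5 (Z = 6 - 1*(-1)**2 = 6 - 1*1 = 6 - 1 = 5)
(L(l(6)) + Z)**2 = (-3 + 5)**2 = 2**2 = 4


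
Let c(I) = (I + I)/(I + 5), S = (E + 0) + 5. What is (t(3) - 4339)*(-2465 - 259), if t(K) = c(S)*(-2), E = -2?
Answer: 11823522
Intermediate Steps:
S = 3 (S = (-2 + 0) + 5 = -2 + 5 = 3)
c(I) = 2*I/(5 + I) (c(I) = (2*I)/(5 + I) = 2*I/(5 + I))
t(K) = -3/2 (t(K) = (2*3/(5 + 3))*(-2) = (2*3/8)*(-2) = (2*3*(⅛))*(-2) = (¾)*(-2) = -3/2)
(t(3) - 4339)*(-2465 - 259) = (-3/2 - 4339)*(-2465 - 259) = -8681/2*(-2724) = 11823522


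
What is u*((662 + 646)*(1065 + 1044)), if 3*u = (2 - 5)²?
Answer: 8275716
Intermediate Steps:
u = 3 (u = (2 - 5)²/3 = (⅓)*(-3)² = (⅓)*9 = 3)
u*((662 + 646)*(1065 + 1044)) = 3*((662 + 646)*(1065 + 1044)) = 3*(1308*2109) = 3*2758572 = 8275716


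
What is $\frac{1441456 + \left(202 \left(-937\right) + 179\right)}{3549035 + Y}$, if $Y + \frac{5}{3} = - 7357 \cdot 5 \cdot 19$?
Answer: $\frac{341553}{777305} \approx 0.43941$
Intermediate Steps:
$Y = - \frac{2096750}{3}$ ($Y = - \frac{5}{3} - 7357 \cdot 5 \cdot 19 = - \frac{5}{3} - 698915 = - \frac{2096750}{3} \approx -6.9892 \cdot 10^{5}$)
$\frac{1441456 + \left(202 \left(-937\right) + 179\right)}{3549035 + Y} = \frac{1441456 + \left(202 \left(-937\right) + 179\right)}{3549035 - \frac{2096750}{3}} = \frac{1441456 + \left(-189274 + 179\right)}{\frac{8550355}{3}} = \left(1441456 - 189095\right) \frac{3}{8550355} = 1252361 \cdot \frac{3}{8550355} = \frac{341553}{777305}$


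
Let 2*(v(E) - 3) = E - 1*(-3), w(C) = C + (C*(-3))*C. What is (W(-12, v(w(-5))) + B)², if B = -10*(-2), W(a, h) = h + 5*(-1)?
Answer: 1681/4 ≈ 420.25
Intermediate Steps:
w(C) = C - 3*C² (w(C) = C + (-3*C)*C = C - 3*C²)
v(E) = 9/2 + E/2 (v(E) = 3 + (E - 1*(-3))/2 = 3 + (E + 3)/2 = 3 + (3 + E)/2 = 3 + (3/2 + E/2) = 9/2 + E/2)
W(a, h) = -5 + h (W(a, h) = h - 5 = -5 + h)
B = 20
(W(-12, v(w(-5))) + B)² = ((-5 + (9/2 + (-5*(1 - 3*(-5)))/2)) + 20)² = ((-5 + (9/2 + (-5*(1 + 15))/2)) + 20)² = ((-5 + (9/2 + (-5*16)/2)) + 20)² = ((-5 + (9/2 + (½)*(-80))) + 20)² = ((-5 + (9/2 - 40)) + 20)² = ((-5 - 71/2) + 20)² = (-81/2 + 20)² = (-41/2)² = 1681/4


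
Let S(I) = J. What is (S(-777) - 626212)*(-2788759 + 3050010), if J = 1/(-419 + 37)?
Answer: -62494631544235/382 ≈ -1.6360e+11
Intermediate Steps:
J = -1/382 (J = 1/(-382) = -1/382 ≈ -0.0026178)
S(I) = -1/382
(S(-777) - 626212)*(-2788759 + 3050010) = (-1/382 - 626212)*(-2788759 + 3050010) = -239212985/382*261251 = -62494631544235/382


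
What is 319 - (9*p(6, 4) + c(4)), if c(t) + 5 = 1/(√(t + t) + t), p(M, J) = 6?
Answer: 539/2 + √2/4 ≈ 269.85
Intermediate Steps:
c(t) = -5 + 1/(t + √2*√t) (c(t) = -5 + 1/(√(t + t) + t) = -5 + 1/(√(2*t) + t) = -5 + 1/(√2*√t + t) = -5 + 1/(t + √2*√t))
319 - (9*p(6, 4) + c(4)) = 319 - (9*6 + (1 - 5*4 - 5*√2*√4)/(4 + √2*√4)) = 319 - (54 + (1 - 20 - 5*√2*2)/(4 + √2*2)) = 319 - (54 + (1 - 20 - 10*√2)/(4 + 2*√2)) = 319 - (54 + (-19 - 10*√2)/(4 + 2*√2)) = 319 + (-54 - (-19 - 10*√2)/(4 + 2*√2)) = 265 - (-19 - 10*√2)/(4 + 2*√2)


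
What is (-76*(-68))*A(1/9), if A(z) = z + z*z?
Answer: 51680/81 ≈ 638.02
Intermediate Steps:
A(z) = z + z²
(-76*(-68))*A(1/9) = (-76*(-68))*((1 + 1/9)/9) = 5168*((1 + ⅑)/9) = 5168*((⅑)*(10/9)) = 5168*(10/81) = 51680/81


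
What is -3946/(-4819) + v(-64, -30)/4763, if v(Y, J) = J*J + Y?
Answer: 2074862/2086627 ≈ 0.99436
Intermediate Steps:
v(Y, J) = Y + J² (v(Y, J) = J² + Y = Y + J²)
-3946/(-4819) + v(-64, -30)/4763 = -3946/(-4819) + (-64 + (-30)²)/4763 = -3946*(-1/4819) + (-64 + 900)*(1/4763) = 3946/4819 + 836*(1/4763) = 3946/4819 + 76/433 = 2074862/2086627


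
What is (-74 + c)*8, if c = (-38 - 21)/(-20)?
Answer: -2842/5 ≈ -568.40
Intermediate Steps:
c = 59/20 (c = -59*(-1/20) = 59/20 ≈ 2.9500)
(-74 + c)*8 = (-74 + 59/20)*8 = -1421/20*8 = -2842/5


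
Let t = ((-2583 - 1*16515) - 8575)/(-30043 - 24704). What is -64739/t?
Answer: -3544266033/27673 ≈ -1.2808e+5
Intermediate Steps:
t = 27673/54747 (t = ((-2583 - 16515) - 8575)/(-54747) = (-19098 - 8575)*(-1/54747) = -27673*(-1/54747) = 27673/54747 ≈ 0.50547)
-64739/t = -64739/27673/54747 = -64739*54747/27673 = -3544266033/27673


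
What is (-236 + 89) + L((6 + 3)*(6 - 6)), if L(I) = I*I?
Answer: -147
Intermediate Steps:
L(I) = I²
(-236 + 89) + L((6 + 3)*(6 - 6)) = (-236 + 89) + ((6 + 3)*(6 - 6))² = -147 + (9*0)² = -147 + 0² = -147 + 0 = -147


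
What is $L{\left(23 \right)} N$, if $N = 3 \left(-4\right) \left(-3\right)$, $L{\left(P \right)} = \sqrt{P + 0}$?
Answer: $36 \sqrt{23} \approx 172.65$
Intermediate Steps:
$L{\left(P \right)} = \sqrt{P}$
$N = 36$ ($N = \left(-12\right) \left(-3\right) = 36$)
$L{\left(23 \right)} N = \sqrt{23} \cdot 36 = 36 \sqrt{23}$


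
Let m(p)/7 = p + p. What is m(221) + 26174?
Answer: 29268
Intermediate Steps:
m(p) = 14*p (m(p) = 7*(p + p) = 7*(2*p) = 14*p)
m(221) + 26174 = 14*221 + 26174 = 3094 + 26174 = 29268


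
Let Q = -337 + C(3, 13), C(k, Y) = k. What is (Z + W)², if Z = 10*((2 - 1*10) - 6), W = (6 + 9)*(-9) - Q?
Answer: 3481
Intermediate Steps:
Q = -334 (Q = -337 + 3 = -334)
W = 199 (W = (6 + 9)*(-9) - 1*(-334) = 15*(-9) + 334 = -135 + 334 = 199)
Z = -140 (Z = 10*((2 - 10) - 6) = 10*(-8 - 6) = 10*(-14) = -140)
(Z + W)² = (-140 + 199)² = 59² = 3481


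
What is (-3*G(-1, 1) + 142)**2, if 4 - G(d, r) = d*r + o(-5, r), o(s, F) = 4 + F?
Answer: 20164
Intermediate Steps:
G(d, r) = -r - d*r (G(d, r) = 4 - (d*r + (4 + r)) = 4 - (4 + r + d*r) = 4 + (-4 - r - d*r) = -r - d*r)
(-3*G(-1, 1) + 142)**2 = (-3*(-1 - 1*(-1)) + 142)**2 = (-3*(-1 + 1) + 142)**2 = (-3*0 + 142)**2 = (0 + 142)**2 = 142**2 = 20164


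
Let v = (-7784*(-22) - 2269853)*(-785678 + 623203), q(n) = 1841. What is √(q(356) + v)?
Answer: 8*√5327669519 ≈ 5.8393e+5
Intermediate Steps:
v = 340970847375 (v = (171248 - 2269853)*(-162475) = -2098605*(-162475) = 340970847375)
√(q(356) + v) = √(1841 + 340970847375) = √340970849216 = 8*√5327669519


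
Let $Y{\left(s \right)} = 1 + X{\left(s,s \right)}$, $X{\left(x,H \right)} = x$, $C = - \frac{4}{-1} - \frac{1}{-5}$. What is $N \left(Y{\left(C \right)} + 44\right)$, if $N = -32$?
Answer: $- \frac{7872}{5} \approx -1574.4$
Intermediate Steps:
$C = \frac{21}{5}$ ($C = \left(-4\right) \left(-1\right) - - \frac{1}{5} = 4 + \frac{1}{5} = \frac{21}{5} \approx 4.2$)
$Y{\left(s \right)} = 1 + s$
$N \left(Y{\left(C \right)} + 44\right) = - 32 \left(\left(1 + \frac{21}{5}\right) + 44\right) = - 32 \left(\frac{26}{5} + 44\right) = \left(-32\right) \frac{246}{5} = - \frac{7872}{5}$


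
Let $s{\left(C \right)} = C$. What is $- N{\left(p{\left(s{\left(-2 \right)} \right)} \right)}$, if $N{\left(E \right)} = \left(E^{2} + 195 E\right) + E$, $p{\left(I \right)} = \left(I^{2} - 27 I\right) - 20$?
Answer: $-8892$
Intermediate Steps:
$p{\left(I \right)} = -20 + I^{2} - 27 I$
$N{\left(E \right)} = E^{2} + 196 E$
$- N{\left(p{\left(s{\left(-2 \right)} \right)} \right)} = - \left(-20 + \left(-2\right)^{2} - -54\right) \left(196 - \left(-34 - 4\right)\right) = - \left(-20 + 4 + 54\right) \left(196 + \left(-20 + 4 + 54\right)\right) = - 38 \left(196 + 38\right) = - 38 \cdot 234 = \left(-1\right) 8892 = -8892$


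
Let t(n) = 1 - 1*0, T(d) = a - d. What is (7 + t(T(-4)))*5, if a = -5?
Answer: 40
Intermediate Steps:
T(d) = -5 - d
t(n) = 1 (t(n) = 1 + 0 = 1)
(7 + t(T(-4)))*5 = (7 + 1)*5 = 8*5 = 40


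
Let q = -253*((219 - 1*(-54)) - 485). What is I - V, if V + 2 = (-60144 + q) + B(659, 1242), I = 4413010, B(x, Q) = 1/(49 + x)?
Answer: 3129020159/708 ≈ 4.4195e+6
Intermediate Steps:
q = 53636 (q = -253*((219 + 54) - 485) = -253*(273 - 485) = -253*(-212) = 53636)
V = -4609079/708 (V = -2 + ((-60144 + 53636) + 1/(49 + 659)) = -2 + (-6508 + 1/708) = -2 - 4607663/708 = -4609079/708 ≈ -6510.0)
I - V = 4413010 - 1*(-4609079/708) = 4413010 + 4609079/708 = 3129020159/708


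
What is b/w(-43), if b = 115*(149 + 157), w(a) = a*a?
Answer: 35190/1849 ≈ 19.032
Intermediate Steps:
w(a) = a²
b = 35190 (b = 115*306 = 35190)
b/w(-43) = 35190/((-43)²) = 35190/1849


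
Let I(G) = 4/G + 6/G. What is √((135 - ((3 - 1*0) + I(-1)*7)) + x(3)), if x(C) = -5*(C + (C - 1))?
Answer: √177 ≈ 13.304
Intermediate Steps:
x(C) = 5 - 10*C (x(C) = -5*(C + (-1 + C)) = -5*(-1 + 2*C) = 5 - 10*C)
I(G) = 10/G
√((135 - ((3 - 1*0) + I(-1)*7)) + x(3)) = √((135 - ((3 - 1*0) + (10/(-1))*7)) + (5 - 10*3)) = √((135 - ((3 + 0) + (10*(-1))*7)) + (5 - 30)) = √((135 - (3 - 10*7)) - 25) = √((135 - (3 - 70)) - 25) = √((135 - 1*(-67)) - 25) = √((135 + 67) - 25) = √(202 - 25) = √177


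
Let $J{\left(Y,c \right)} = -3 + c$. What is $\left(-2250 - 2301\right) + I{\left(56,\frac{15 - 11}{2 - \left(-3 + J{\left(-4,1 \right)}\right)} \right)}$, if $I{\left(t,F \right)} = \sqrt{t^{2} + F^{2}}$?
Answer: $-4551 + \frac{4 \sqrt{9605}}{7} \approx -4495.0$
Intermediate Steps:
$I{\left(t,F \right)} = \sqrt{F^{2} + t^{2}}$
$\left(-2250 - 2301\right) + I{\left(56,\frac{15 - 11}{2 - \left(-3 + J{\left(-4,1 \right)}\right)} \right)} = \left(-2250 - 2301\right) + \sqrt{\left(\frac{15 - 11}{2 + \left(3 - \left(-3 + 1\right)\right)}\right)^{2} + 56^{2}} = \left(-2250 - 2301\right) + \sqrt{\left(\frac{4}{2 + \left(3 - -2\right)}\right)^{2} + 3136} = \left(-2250 - 2301\right) + \sqrt{\left(\frac{4}{2 + \left(3 + 2\right)}\right)^{2} + 3136} = -4551 + \sqrt{\left(\frac{4}{2 + 5}\right)^{2} + 3136} = -4551 + \sqrt{\left(\frac{4}{7}\right)^{2} + 3136} = -4551 + \sqrt{\frac{16}{49} + 3136} = -4551 + \sqrt{\frac{153680}{49}} = -4551 + \frac{4 \sqrt{9605}}{7}$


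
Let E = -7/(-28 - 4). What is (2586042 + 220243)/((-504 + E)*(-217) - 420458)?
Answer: -89801120/9956399 ≈ -9.0194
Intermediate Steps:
E = 7/32 (E = -7/(-32) = -7*(-1/32) = 7/32 ≈ 0.21875)
(2586042 + 220243)/((-504 + E)*(-217) - 420458) = (2586042 + 220243)/((-504 + 7/32)*(-217) - 420458) = 2806285/(-16121/32*(-217) - 420458) = 2806285/(3498257/32 - 420458) = 2806285/(-9956399/32) = 2806285*(-32/9956399) = -89801120/9956399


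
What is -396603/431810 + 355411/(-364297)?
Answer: -297951307001/157307087570 ≈ -1.8941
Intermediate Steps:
-396603/431810 + 355411/(-364297) = -396603*1/431810 + 355411*(-1/364297) = -396603/431810 - 355411/364297 = -297951307001/157307087570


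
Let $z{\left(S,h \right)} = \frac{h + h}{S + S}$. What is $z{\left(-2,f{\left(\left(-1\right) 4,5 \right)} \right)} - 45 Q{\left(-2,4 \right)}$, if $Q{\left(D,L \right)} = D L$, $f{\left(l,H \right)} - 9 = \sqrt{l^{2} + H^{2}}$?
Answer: $\frac{711}{2} - \frac{\sqrt{41}}{2} \approx 352.3$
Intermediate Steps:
$f{\left(l,H \right)} = 9 + \sqrt{H^{2} + l^{2}}$ ($f{\left(l,H \right)} = 9 + \sqrt{l^{2} + H^{2}} = 9 + \sqrt{H^{2} + l^{2}}$)
$z{\left(S,h \right)} = \frac{h}{S}$ ($z{\left(S,h \right)} = \frac{2 h}{2 S} = 2 h \frac{1}{2 S} = \frac{h}{S}$)
$z{\left(-2,f{\left(\left(-1\right) 4,5 \right)} \right)} - 45 Q{\left(-2,4 \right)} = \frac{9 + \sqrt{5^{2} + \left(\left(-1\right) 4\right)^{2}}}{-2} - 45 \left(\left(-2\right) 4\right) = \left(9 + \sqrt{25 + \left(-4\right)^{2}}\right) \left(- \frac{1}{2}\right) - -360 = \left(9 + \sqrt{25 + 16}\right) \left(- \frac{1}{2}\right) + 360 = \left(9 + \sqrt{41}\right) \left(- \frac{1}{2}\right) + 360 = \left(- \frac{9}{2} - \frac{\sqrt{41}}{2}\right) + 360 = \frac{711}{2} - \frac{\sqrt{41}}{2}$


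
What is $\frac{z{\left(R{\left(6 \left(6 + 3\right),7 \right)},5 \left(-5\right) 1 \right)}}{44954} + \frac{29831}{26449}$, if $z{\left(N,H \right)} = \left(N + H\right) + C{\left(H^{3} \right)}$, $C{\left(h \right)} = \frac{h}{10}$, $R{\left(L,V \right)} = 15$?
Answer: $\frac{2598863443}{2377976692} \approx 1.0929$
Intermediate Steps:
$C{\left(h \right)} = \frac{h}{10}$ ($C{\left(h \right)} = h \frac{1}{10} = \frac{h}{10}$)
$z{\left(N,H \right)} = H + N + \frac{H^{3}}{10}$ ($z{\left(N,H \right)} = \left(N + H\right) + \frac{H^{3}}{10} = \left(H + N\right) + \frac{H^{3}}{10} = H + N + \frac{H^{3}}{10}$)
$\frac{z{\left(R{\left(6 \left(6 + 3\right),7 \right)},5 \left(-5\right) 1 \right)}}{44954} + \frac{29831}{26449} = \frac{5 \left(-5\right) 1 + 15 + \frac{\left(5 \left(-5\right) 1\right)^{3}}{10}}{44954} + \frac{29831}{26449} = \left(\left(-25\right) 1 + 15 + \frac{\left(\left(-25\right) 1\right)^{3}}{10}\right) \frac{1}{44954} + 29831 \cdot \frac{1}{26449} = \left(-25 + 15 + \frac{\left(-25\right)^{3}}{10}\right) \frac{1}{44954} + \frac{29831}{26449} = \left(-25 + 15 + \frac{1}{10} \left(-15625\right)\right) \frac{1}{44954} + \frac{29831}{26449} = \left(-25 + 15 - \frac{3125}{2}\right) \frac{1}{44954} + \frac{29831}{26449} = \left(- \frac{3145}{2}\right) \frac{1}{44954} + \frac{29831}{26449} = - \frac{3145}{89908} + \frac{29831}{26449} = \frac{2598863443}{2377976692}$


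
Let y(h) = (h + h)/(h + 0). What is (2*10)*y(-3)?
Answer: 40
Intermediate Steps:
y(h) = 2 (y(h) = (2*h)/h = 2)
(2*10)*y(-3) = (2*10)*2 = 20*2 = 40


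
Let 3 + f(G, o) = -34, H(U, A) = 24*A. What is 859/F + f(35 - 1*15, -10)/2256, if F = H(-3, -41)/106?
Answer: -2853531/30832 ≈ -92.551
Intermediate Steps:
f(G, o) = -37 (f(G, o) = -3 - 34 = -37)
F = -492/53 (F = (24*(-41))/106 = -984*1/106 = -492/53 ≈ -9.2830)
859/F + f(35 - 1*15, -10)/2256 = 859/(-492/53) - 37/2256 = 859*(-53/492) - 37*1/2256 = -45527/492 - 37/2256 = -2853531/30832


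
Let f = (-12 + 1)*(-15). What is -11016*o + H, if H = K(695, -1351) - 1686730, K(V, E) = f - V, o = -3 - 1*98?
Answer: -574644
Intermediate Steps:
f = 165 (f = -11*(-15) = 165)
o = -101 (o = -3 - 98 = -101)
K(V, E) = 165 - V
H = -1687260 (H = (165 - 1*695) - 1686730 = (165 - 695) - 1686730 = -530 - 1686730 = -1687260)
-11016*o + H = -11016*(-101) - 1687260 = 1112616 - 1687260 = -574644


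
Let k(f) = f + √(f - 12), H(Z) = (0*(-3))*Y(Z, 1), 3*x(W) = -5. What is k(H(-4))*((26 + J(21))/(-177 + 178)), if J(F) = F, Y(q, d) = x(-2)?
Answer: 94*I*√3 ≈ 162.81*I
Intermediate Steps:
x(W) = -5/3 (x(W) = (⅓)*(-5) = -5/3)
Y(q, d) = -5/3
H(Z) = 0 (H(Z) = (0*(-3))*(-5/3) = 0*(-5/3) = 0)
k(f) = f + √(-12 + f)
k(H(-4))*((26 + J(21))/(-177 + 178)) = (0 + √(-12 + 0))*((26 + 21)/(-177 + 178)) = (0 + √(-12))*(47/1) = (0 + 2*I*√3)*(47*1) = (2*I*√3)*47 = 94*I*√3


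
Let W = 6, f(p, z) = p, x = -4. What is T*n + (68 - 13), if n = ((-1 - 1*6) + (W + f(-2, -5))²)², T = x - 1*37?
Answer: -3266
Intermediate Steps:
T = -41 (T = -4 - 1*37 = -4 - 37 = -41)
n = 81 (n = ((-1 - 1*6) + (6 - 2)²)² = ((-1 - 6) + 4²)² = (-7 + 16)² = 9² = 81)
T*n + (68 - 13) = -41*81 + (68 - 13) = -3321 + 55 = -3266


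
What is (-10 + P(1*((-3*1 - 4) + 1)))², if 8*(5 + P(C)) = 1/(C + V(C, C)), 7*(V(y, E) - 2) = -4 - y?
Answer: 9778129/43264 ≈ 226.01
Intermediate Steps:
V(y, E) = 10/7 - y/7 (V(y, E) = 2 + (-4 - y)/7 = 2 + (-4/7 - y/7) = 10/7 - y/7)
P(C) = -5 + 1/(8*(10/7 + 6*C/7)) (P(C) = -5 + 1/(8*(C + (10/7 - C/7))) = -5 + 1/(8*(10/7 + 6*C/7)))
(-10 + P(1*((-3*1 - 4) + 1)))² = (-10 + 3*(-131 - 80*((-3*1 - 4) + 1))/(16*(5 + 3*(1*((-3*1 - 4) + 1)))))² = (-10 + 3*(-131 - 80*((-3 - 4) + 1))/(16*(5 + 3*(1*((-3 - 4) + 1)))))² = (-10 + 3*(-131 - 80*(-7 + 1))/(16*(5 + 3*(1*(-7 + 1)))))² = (-10 + 3*(-131 - 80*(-6))/(16*(5 + 3*(1*(-6)))))² = (-10 + 3*(-131 - 80*(-6))/(16*(5 + 3*(-6))))² = (-10 + 3*(-131 + 480)/(16*(5 - 18)))² = (-10 + (3/16)*349/(-13))² = (-10 + (3/16)*(-1/13)*349)² = (-10 - 1047/208)² = (-3127/208)² = 9778129/43264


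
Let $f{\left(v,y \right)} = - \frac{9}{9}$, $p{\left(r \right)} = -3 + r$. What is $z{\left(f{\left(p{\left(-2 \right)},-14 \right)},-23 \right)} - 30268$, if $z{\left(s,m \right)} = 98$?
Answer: $-30170$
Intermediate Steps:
$f{\left(v,y \right)} = -1$ ($f{\left(v,y \right)} = \left(-9\right) \frac{1}{9} = -1$)
$z{\left(f{\left(p{\left(-2 \right)},-14 \right)},-23 \right)} - 30268 = 98 - 30268 = -30170$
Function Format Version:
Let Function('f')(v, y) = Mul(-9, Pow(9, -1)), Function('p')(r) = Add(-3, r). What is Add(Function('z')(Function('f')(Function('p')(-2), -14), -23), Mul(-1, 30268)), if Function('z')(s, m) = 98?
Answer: -30170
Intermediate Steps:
Function('f')(v, y) = -1 (Function('f')(v, y) = Mul(-9, Rational(1, 9)) = -1)
Add(Function('z')(Function('f')(Function('p')(-2), -14), -23), Mul(-1, 30268)) = Add(98, Mul(-1, 30268)) = Add(98, -30268) = -30170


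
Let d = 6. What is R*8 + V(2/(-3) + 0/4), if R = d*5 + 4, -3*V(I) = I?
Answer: 2450/9 ≈ 272.22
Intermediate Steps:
V(I) = -I/3
R = 34 (R = 6*5 + 4 = 30 + 4 = 34)
R*8 + V(2/(-3) + 0/4) = 34*8 - (2/(-3) + 0/4)/3 = 272 - (2*(-⅓) + 0*(¼))/3 = 272 - (-⅔ + 0)/3 = 272 - ⅓*(-⅔) = 272 + 2/9 = 2450/9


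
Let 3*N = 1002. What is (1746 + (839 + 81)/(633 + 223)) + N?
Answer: 222675/107 ≈ 2081.1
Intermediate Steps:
N = 334 (N = (1/3)*1002 = 334)
(1746 + (839 + 81)/(633 + 223)) + N = (1746 + (839 + 81)/(633 + 223)) + 334 = (1746 + 920/856) + 334 = (1746 + 920*(1/856)) + 334 = (1746 + 115/107) + 334 = 186937/107 + 334 = 222675/107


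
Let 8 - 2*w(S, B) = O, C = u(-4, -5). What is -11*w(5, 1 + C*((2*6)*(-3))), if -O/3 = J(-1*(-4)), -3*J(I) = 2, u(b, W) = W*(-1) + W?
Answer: -33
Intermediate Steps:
u(b, W) = 0 (u(b, W) = -W + W = 0)
J(I) = -2/3 (J(I) = -1/3*2 = -2/3)
C = 0
O = 2 (O = -3*(-2/3) = 2)
w(S, B) = 3 (w(S, B) = 4 - 1/2*2 = 4 - 1 = 3)
-11*w(5, 1 + C*((2*6)*(-3))) = -11*3 = -33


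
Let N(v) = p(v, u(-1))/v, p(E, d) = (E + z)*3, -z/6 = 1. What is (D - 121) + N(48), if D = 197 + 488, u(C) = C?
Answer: 4533/8 ≈ 566.63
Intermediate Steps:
z = -6 (z = -6*1 = -6)
D = 685
p(E, d) = -18 + 3*E (p(E, d) = (E - 6)*3 = (-6 + E)*3 = -18 + 3*E)
N(v) = (-18 + 3*v)/v
(D - 121) + N(48) = (685 - 121) + (3 - 18/48) = 564 + (3 - 18*1/48) = 564 + (3 - 3/8) = 564 + 21/8 = 4533/8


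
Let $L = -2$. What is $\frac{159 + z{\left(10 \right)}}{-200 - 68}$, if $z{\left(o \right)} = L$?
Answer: $- \frac{157}{268} \approx -0.58582$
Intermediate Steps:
$z{\left(o \right)} = -2$
$\frac{159 + z{\left(10 \right)}}{-200 - 68} = \frac{159 - 2}{-200 - 68} = \frac{157}{-268} = 157 \left(- \frac{1}{268}\right) = - \frac{157}{268}$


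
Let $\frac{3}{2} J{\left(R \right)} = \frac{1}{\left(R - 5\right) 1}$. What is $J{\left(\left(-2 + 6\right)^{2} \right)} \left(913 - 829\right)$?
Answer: $\frac{56}{11} \approx 5.0909$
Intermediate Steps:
$J{\left(R \right)} = \frac{2}{3 \left(-5 + R\right)}$ ($J{\left(R \right)} = \frac{2 \frac{1}{\left(R - 5\right) 1}}{3} = \frac{2 \frac{1}{-5 + R} 1}{3} = \frac{2}{3 \left(-5 + R\right)}$)
$J{\left(\left(-2 + 6\right)^{2} \right)} \left(913 - 829\right) = \frac{2}{3 \left(-5 + \left(-2 + 6\right)^{2}\right)} \left(913 - 829\right) = \frac{2}{3 \left(-5 + 4^{2}\right)} 84 = \frac{2}{3 \left(-5 + 16\right)} 84 = \frac{2}{3 \cdot 11} \cdot 84 = \frac{2}{3} \cdot \frac{1}{11} \cdot 84 = \frac{2}{33} \cdot 84 = \frac{56}{11}$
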